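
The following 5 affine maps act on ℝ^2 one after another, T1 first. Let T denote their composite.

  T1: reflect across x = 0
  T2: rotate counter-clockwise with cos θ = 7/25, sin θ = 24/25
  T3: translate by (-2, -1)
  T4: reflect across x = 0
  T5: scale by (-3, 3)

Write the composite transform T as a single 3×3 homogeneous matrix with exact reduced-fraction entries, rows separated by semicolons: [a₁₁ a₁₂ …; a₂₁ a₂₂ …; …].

T = [-21/25 -72/25 -6; -72/25 21/25 -3; 0 0 1]

T1 = [-1 0 0; 0 1 0; 0 0 1]
T2·T1 = [-7/25 -24/25 0; -24/25 7/25 0; 0 0 1]
T3·…·T1 = [-7/25 -24/25 -2; -24/25 7/25 -1; 0 0 1]
T4·…·T1 = [7/25 24/25 2; -24/25 7/25 -1; 0 0 1]
T5·…·T1 = [-21/25 -72/25 -6; -72/25 21/25 -3; 0 0 1]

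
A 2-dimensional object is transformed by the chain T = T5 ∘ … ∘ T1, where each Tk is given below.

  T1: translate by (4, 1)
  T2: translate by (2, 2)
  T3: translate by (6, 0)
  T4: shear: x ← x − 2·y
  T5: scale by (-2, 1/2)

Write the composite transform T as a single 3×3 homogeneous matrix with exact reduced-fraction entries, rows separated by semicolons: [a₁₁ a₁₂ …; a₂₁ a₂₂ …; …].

T = [-2 4 -12; 0 1/2 3/2; 0 0 1]

T1 = [1 0 4; 0 1 1; 0 0 1]
T2·T1 = [1 0 6; 0 1 3; 0 0 1]
T3·…·T1 = [1 0 12; 0 1 3; 0 0 1]
T4·…·T1 = [1 -2 6; 0 1 3; 0 0 1]
T5·…·T1 = [-2 4 -12; 0 1/2 3/2; 0 0 1]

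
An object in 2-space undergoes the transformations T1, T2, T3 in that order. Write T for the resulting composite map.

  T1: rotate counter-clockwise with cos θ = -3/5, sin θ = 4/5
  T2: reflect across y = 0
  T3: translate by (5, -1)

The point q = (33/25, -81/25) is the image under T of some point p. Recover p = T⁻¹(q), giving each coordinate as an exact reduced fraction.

T1 = [-3/5 -4/5 0; 4/5 -3/5 0; 0 0 1]
T2·T1 = [-3/5 -4/5 0; -4/5 3/5 0; 0 0 1]
T3·…·T1 = [-3/5 -4/5 5; -4/5 3/5 -1; 0 0 1]
det M = -1; M⁻¹ = [-3/5 -4/5 11/5; -4/5 3/5 23/5; 0 0 1]
M⁻¹ · (33/25, -81/25)ᵀ = (4, 8/5)ᵀ

p = (4, 8/5)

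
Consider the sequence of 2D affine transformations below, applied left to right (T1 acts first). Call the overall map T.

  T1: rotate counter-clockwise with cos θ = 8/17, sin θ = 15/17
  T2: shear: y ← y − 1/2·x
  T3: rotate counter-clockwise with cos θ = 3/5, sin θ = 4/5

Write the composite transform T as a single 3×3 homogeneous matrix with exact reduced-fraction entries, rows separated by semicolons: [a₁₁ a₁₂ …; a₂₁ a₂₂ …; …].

T = [-4/17 -107/85 0; 13/17 -27/170 0; 0 0 1]

T1 = [8/17 -15/17 0; 15/17 8/17 0; 0 0 1]
T2·T1 = [8/17 -15/17 0; 11/17 31/34 0; 0 0 1]
T3·…·T1 = [-4/17 -107/85 0; 13/17 -27/170 0; 0 0 1]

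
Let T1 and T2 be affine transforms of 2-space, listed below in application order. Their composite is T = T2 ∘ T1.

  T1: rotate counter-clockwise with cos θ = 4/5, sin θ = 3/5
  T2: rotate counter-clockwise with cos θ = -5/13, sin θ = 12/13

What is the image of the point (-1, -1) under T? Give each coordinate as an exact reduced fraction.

T(p) = (89/65, 23/65)

T1 rotate counter-clockwise with cos θ = 4/5, sin θ = 3/5: (-1, -1) → (-1/5, -7/5)
T2 rotate counter-clockwise with cos θ = -5/13, sin θ = 12/13: (-1/5, -7/5) → (89/65, 23/65)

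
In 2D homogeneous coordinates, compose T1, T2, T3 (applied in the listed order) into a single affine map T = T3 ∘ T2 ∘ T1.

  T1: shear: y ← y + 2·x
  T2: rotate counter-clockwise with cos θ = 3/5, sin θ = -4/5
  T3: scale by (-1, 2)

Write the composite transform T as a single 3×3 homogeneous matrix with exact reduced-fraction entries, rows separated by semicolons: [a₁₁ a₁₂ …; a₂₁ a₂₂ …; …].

T1 = [1 0 0; 2 1 0; 0 0 1]
T2·T1 = [11/5 4/5 0; 2/5 3/5 0; 0 0 1]
T3·…·T1 = [-11/5 -4/5 0; 4/5 6/5 0; 0 0 1]

T = [-11/5 -4/5 0; 4/5 6/5 0; 0 0 1]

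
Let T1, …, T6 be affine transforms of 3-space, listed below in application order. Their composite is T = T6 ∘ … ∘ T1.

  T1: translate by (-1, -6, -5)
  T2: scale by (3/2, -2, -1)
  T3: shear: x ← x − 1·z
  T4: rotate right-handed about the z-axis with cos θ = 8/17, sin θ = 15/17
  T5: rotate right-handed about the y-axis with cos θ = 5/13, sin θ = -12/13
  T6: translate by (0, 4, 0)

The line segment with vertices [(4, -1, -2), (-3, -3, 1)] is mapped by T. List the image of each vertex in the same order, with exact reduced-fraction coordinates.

image vertices: (-2578/221, 285/34, -2165/221), (-2566/221, 62/17, -3860/221)

T1 translate by (-1, -6, -5): (4, -1, -2) → (3, -7, -7); (-3, -3, 1) → (-4, -9, -4)
T2 scale by (3/2, -2, -1): (3, -7, -7) → (9/2, 14, 7); (-4, -9, -4) → (-6, 18, 4)
T3 shear: x ← x − 1·z: (9/2, 14, 7) → (-5/2, 14, 7); (-6, 18, 4) → (-10, 18, 4)
T4 rotate right-handed about the z-axis with cos θ = 8/17, sin θ = 15/17: (-5/2, 14, 7) → (-230/17, 149/34, 7); (-10, 18, 4) → (-350/17, -6/17, 4)
T5 rotate right-handed about the y-axis with cos θ = 5/13, sin θ = -12/13: (-230/17, 149/34, 7) → (-2578/221, 149/34, -2165/221); (-350/17, -6/17, 4) → (-2566/221, -6/17, -3860/221)
T6 translate by (0, 4, 0): (-2578/221, 149/34, -2165/221) → (-2578/221, 285/34, -2165/221); (-2566/221, -6/17, -3860/221) → (-2566/221, 62/17, -3860/221)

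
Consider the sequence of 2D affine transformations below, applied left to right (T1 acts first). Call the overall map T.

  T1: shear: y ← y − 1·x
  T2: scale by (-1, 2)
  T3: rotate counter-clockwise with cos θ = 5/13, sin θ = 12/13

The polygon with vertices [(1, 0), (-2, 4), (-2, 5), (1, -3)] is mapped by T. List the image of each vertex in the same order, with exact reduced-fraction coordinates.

image vertices: (19/13, -22/13), (-134/13, 84/13), (-158/13, 94/13), (7, -4)

T1 shear: y ← y − 1·x: (1, 0) → (1, -1); (-2, 4) → (-2, 6); (-2, 5) → (-2, 7); (1, -3) → (1, -4)
T2 scale by (-1, 2): (1, -1) → (-1, -2); (-2, 6) → (2, 12); (-2, 7) → (2, 14); (1, -4) → (-1, -8)
T3 rotate counter-clockwise with cos θ = 5/13, sin θ = 12/13: (-1, -2) → (19/13, -22/13); (2, 12) → (-134/13, 84/13); (2, 14) → (-158/13, 94/13); (-1, -8) → (7, -4)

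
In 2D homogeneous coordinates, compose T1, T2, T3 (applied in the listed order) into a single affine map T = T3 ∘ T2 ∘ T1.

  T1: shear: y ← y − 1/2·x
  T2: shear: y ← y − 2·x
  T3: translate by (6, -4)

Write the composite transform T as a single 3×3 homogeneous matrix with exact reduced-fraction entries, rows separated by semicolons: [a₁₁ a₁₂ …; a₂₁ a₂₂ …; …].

T1 = [1 0 0; -1/2 1 0; 0 0 1]
T2·T1 = [1 0 0; -5/2 1 0; 0 0 1]
T3·…·T1 = [1 0 6; -5/2 1 -4; 0 0 1]

T = [1 0 6; -5/2 1 -4; 0 0 1]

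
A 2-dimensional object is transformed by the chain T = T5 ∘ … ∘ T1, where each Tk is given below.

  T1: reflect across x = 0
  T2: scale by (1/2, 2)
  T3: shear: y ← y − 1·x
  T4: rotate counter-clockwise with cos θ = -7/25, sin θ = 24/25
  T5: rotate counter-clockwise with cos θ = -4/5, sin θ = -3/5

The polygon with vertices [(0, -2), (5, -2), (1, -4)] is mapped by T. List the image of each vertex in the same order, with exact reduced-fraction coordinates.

T1 reflect across x = 0: (0, -2) → (0, -2); (5, -2) → (-5, -2); (1, -4) → (-1, -4)
T2 scale by (1/2, 2): (0, -2) → (0, -4); (-5, -2) → (-5/2, -4); (-1, -4) → (-1/2, -8)
T3 shear: y ← y − 1·x: (0, -4) → (0, -4); (-5/2, -4) → (-5/2, -3/2); (-1/2, -8) → (-1/2, -15/2)
T4 rotate counter-clockwise with cos θ = -7/25, sin θ = 24/25: (0, -4) → (96/25, 28/25); (-5/2, -3/2) → (107/50, -99/50); (-1/2, -15/2) → (367/50, 81/50)
T5 rotate counter-clockwise with cos θ = -4/5, sin θ = -3/5: (96/25, 28/25) → (-12/5, -16/5); (107/50, -99/50) → (-29/10, 3/10); (367/50, 81/50) → (-49/10, -57/10)

image vertices: (-12/5, -16/5), (-29/10, 3/10), (-49/10, -57/10)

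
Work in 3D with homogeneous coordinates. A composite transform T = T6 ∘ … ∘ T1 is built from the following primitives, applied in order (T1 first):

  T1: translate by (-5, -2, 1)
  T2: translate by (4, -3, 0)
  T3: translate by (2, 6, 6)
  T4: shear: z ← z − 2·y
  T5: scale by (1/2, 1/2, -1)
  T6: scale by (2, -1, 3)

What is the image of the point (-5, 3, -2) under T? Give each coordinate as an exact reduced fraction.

T(p) = (-4, -2, 9)

T1 translate by (-5, -2, 1): (-5, 3, -2) → (-10, 1, -1)
T2 translate by (4, -3, 0): (-10, 1, -1) → (-6, -2, -1)
T3 translate by (2, 6, 6): (-6, -2, -1) → (-4, 4, 5)
T4 shear: z ← z − 2·y: (-4, 4, 5) → (-4, 4, -3)
T5 scale by (1/2, 1/2, -1): (-4, 4, -3) → (-2, 2, 3)
T6 scale by (2, -1, 3): (-2, 2, 3) → (-4, -2, 9)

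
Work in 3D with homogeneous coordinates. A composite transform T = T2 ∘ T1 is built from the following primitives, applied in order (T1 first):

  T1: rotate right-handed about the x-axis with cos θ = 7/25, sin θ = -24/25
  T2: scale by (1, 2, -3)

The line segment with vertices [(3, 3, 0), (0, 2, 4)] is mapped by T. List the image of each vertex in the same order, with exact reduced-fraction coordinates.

image vertices: (3, 42/25, 216/25), (0, 44/5, 12/5)

T1 rotate right-handed about the x-axis with cos θ = 7/25, sin θ = -24/25: (3, 3, 0) → (3, 21/25, -72/25); (0, 2, 4) → (0, 22/5, -4/5)
T2 scale by (1, 2, -3): (3, 21/25, -72/25) → (3, 42/25, 216/25); (0, 22/5, -4/5) → (0, 44/5, 12/5)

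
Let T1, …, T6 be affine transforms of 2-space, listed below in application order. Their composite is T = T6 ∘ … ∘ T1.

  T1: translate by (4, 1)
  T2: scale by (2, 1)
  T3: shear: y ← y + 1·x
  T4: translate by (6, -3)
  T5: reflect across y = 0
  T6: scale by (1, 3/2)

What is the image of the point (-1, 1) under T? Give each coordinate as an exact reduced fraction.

T1 translate by (4, 1): (-1, 1) → (3, 2)
T2 scale by (2, 1): (3, 2) → (6, 2)
T3 shear: y ← y + 1·x: (6, 2) → (6, 8)
T4 translate by (6, -3): (6, 8) → (12, 5)
T5 reflect across y = 0: (12, 5) → (12, -5)
T6 scale by (1, 3/2): (12, -5) → (12, -15/2)

T(p) = (12, -15/2)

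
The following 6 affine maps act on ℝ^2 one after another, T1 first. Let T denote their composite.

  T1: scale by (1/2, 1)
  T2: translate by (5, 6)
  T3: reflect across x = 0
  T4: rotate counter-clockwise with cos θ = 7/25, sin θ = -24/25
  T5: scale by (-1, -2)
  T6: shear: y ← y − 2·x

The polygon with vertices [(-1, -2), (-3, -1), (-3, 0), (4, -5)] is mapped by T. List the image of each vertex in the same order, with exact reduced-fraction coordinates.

T1 scale by (1/2, 1): (-1, -2) → (-1/2, -2); (-3, -1) → (-3/2, -1); (-3, 0) → (-3/2, 0); (4, -5) → (2, -5)
T2 translate by (5, 6): (-1/2, -2) → (9/2, 4); (-3/2, -1) → (7/2, 5); (-3/2, 0) → (7/2, 6); (2, -5) → (7, 1)
T3 reflect across x = 0: (9/2, 4) → (-9/2, 4); (7/2, 5) → (-7/2, 5); (7/2, 6) → (-7/2, 6); (7, 1) → (-7, 1)
T4 rotate counter-clockwise with cos θ = 7/25, sin θ = -24/25: (-9/2, 4) → (129/50, 136/25); (-7/2, 5) → (191/50, 119/25); (-7/2, 6) → (239/50, 126/25); (-7, 1) → (-1, 7)
T5 scale by (-1, -2): (129/50, 136/25) → (-129/50, -272/25); (191/50, 119/25) → (-191/50, -238/25); (239/50, 126/25) → (-239/50, -252/25); (-1, 7) → (1, -14)
T6 shear: y ← y − 2·x: (-129/50, -272/25) → (-129/50, -143/25); (-191/50, -238/25) → (-191/50, -47/25); (-239/50, -252/25) → (-239/50, -13/25); (1, -14) → (1, -16)

image vertices: (-129/50, -143/25), (-191/50, -47/25), (-239/50, -13/25), (1, -16)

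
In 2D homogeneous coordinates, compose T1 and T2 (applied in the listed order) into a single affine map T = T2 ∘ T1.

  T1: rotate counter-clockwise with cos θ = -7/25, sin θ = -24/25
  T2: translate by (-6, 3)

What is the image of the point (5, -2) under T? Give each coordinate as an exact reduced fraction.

T(p) = (-233/25, -31/25)

T1 rotate counter-clockwise with cos θ = -7/25, sin θ = -24/25: (5, -2) → (-83/25, -106/25)
T2 translate by (-6, 3): (-83/25, -106/25) → (-233/25, -31/25)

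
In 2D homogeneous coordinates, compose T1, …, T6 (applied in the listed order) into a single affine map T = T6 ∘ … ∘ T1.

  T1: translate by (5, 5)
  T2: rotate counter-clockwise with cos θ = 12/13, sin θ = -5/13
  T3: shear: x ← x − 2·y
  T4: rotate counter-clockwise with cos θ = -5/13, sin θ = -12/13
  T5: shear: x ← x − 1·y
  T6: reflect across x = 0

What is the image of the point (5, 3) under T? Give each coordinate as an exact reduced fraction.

T(p) = (-1258/169, -1046/169)

T1 translate by (5, 5): (5, 3) → (10, 8)
T2 rotate counter-clockwise with cos θ = 12/13, sin θ = -5/13: (10, 8) → (160/13, 46/13)
T3 shear: x ← x − 2·y: (160/13, 46/13) → (68/13, 46/13)
T4 rotate counter-clockwise with cos θ = -5/13, sin θ = -12/13: (68/13, 46/13) → (212/169, -1046/169)
T5 shear: x ← x − 1·y: (212/169, -1046/169) → (1258/169, -1046/169)
T6 reflect across x = 0: (1258/169, -1046/169) → (-1258/169, -1046/169)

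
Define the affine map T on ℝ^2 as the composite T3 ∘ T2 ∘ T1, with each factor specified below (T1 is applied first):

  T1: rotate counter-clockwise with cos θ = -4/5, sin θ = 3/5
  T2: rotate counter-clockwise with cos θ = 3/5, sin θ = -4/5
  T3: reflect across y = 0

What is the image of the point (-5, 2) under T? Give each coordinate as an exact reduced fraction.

T1 rotate counter-clockwise with cos θ = -4/5, sin θ = 3/5: (-5, 2) → (14/5, -23/5)
T2 rotate counter-clockwise with cos θ = 3/5, sin θ = -4/5: (14/5, -23/5) → (-2, -5)
T3 reflect across y = 0: (-2, -5) → (-2, 5)

T(p) = (-2, 5)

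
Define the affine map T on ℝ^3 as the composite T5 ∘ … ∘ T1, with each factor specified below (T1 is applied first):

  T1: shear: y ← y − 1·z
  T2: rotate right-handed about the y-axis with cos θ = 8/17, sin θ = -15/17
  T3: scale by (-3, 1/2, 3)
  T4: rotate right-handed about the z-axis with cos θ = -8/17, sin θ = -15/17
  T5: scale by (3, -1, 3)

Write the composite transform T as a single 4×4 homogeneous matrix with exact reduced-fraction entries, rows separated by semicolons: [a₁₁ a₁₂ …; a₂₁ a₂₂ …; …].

T1 = [1 0 0 0; 0 1 -1 0; 0 0 1 0; 0 0 0 1]
T2·T1 = [8/17 0 -15/17 0; 0 1 -1 0; 15/17 0 8/17 0; 0 0 0 1]
T3·…·T1 = [-24/17 0 45/17 0; 0 1/2 -1/2 0; 45/17 0 24/17 0; 0 0 0 1]
T4·…·T1 = [192/289 15/34 -975/578 0; 360/289 -4/17 -607/289 0; 45/17 0 24/17 0; 0 0 0 1]
T5·…·T1 = [576/289 45/34 -2925/578 0; -360/289 4/17 607/289 0; 135/17 0 72/17 0; 0 0 0 1]

T = [576/289 45/34 -2925/578 0; -360/289 4/17 607/289 0; 135/17 0 72/17 0; 0 0 0 1]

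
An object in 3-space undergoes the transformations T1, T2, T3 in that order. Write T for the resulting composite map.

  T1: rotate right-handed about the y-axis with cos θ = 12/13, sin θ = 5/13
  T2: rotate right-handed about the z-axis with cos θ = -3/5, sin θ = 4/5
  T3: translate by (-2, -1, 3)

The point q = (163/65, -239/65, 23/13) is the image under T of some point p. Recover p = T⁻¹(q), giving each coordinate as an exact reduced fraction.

p = (-4, -2, -3)

T1 = [12/13 0 5/13 0; 0 1 0 0; -5/13 0 12/13 0; 0 0 0 1]
T2·T1 = [-36/65 -4/5 -3/13 0; 48/65 -3/5 4/13 0; -5/13 0 12/13 0; 0 0 0 1]
T3·…·T1 = [-36/65 -4/5 -3/13 -2; 48/65 -3/5 4/13 -1; -5/13 0 12/13 3; 0 0 0 1]
det M = 1; M⁻¹ = [-36/65 48/65 -5/13 51/65; -4/5 -3/5 0 -11/5; -3/13 4/13 12/13 -38/13; 0 0 0 1]
M⁻¹ · (163/65, -239/65, 23/13)ᵀ = (-4, -2, -3)ᵀ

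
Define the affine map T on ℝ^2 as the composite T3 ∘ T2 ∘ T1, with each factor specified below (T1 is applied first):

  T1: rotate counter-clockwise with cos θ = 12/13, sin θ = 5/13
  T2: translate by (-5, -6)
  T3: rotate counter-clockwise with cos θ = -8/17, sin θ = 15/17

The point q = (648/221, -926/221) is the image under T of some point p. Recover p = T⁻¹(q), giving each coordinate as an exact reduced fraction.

p = (2, 5)

T1 = [12/13 -5/13 0; 5/13 12/13 0; 0 0 1]
T2·T1 = [12/13 -5/13 -5; 5/13 12/13 -6; 0 0 1]
T3·…·T1 = [-171/221 -140/221 130/17; 140/221 -171/221 -27/17; 0 0 1]
det M = 1; M⁻¹ = [-171/221 140/221 90/13; -140/221 -171/221 47/13; 0 0 1]
M⁻¹ · (648/221, -926/221)ᵀ = (2, 5)ᵀ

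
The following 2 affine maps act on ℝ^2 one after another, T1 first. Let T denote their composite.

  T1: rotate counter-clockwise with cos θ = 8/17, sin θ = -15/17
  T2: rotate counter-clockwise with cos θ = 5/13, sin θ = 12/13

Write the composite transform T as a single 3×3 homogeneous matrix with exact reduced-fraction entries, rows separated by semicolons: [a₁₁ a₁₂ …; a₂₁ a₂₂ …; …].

T1 = [8/17 15/17 0; -15/17 8/17 0; 0 0 1]
T2·T1 = [220/221 -21/221 0; 21/221 220/221 0; 0 0 1]

T = [220/221 -21/221 0; 21/221 220/221 0; 0 0 1]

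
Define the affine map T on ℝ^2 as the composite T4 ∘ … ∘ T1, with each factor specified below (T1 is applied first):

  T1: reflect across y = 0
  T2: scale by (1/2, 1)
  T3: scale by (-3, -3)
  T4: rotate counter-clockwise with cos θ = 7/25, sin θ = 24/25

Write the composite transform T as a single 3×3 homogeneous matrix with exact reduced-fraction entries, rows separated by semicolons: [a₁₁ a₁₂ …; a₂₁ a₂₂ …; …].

T = [-21/50 -72/25 0; -36/25 21/25 0; 0 0 1]

T1 = [1 0 0; 0 -1 0; 0 0 1]
T2·T1 = [1/2 0 0; 0 -1 0; 0 0 1]
T3·…·T1 = [-3/2 0 0; 0 3 0; 0 0 1]
T4·…·T1 = [-21/50 -72/25 0; -36/25 21/25 0; 0 0 1]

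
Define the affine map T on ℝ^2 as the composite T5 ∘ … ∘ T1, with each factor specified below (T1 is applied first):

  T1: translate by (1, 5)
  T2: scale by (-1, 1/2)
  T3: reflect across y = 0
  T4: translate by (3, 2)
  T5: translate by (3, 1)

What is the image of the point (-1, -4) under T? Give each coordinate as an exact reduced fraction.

T1 translate by (1, 5): (-1, -4) → (0, 1)
T2 scale by (-1, 1/2): (0, 1) → (0, 1/2)
T3 reflect across y = 0: (0, 1/2) → (0, -1/2)
T4 translate by (3, 2): (0, -1/2) → (3, 3/2)
T5 translate by (3, 1): (3, 3/2) → (6, 5/2)

T(p) = (6, 5/2)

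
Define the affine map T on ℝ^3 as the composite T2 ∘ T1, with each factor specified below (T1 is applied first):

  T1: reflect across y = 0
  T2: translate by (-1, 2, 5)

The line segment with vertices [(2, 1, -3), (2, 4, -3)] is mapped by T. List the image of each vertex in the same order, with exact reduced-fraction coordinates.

T1 reflect across y = 0: (2, 1, -3) → (2, -1, -3); (2, 4, -3) → (2, -4, -3)
T2 translate by (-1, 2, 5): (2, -1, -3) → (1, 1, 2); (2, -4, -3) → (1, -2, 2)

image vertices: (1, 1, 2), (1, -2, 2)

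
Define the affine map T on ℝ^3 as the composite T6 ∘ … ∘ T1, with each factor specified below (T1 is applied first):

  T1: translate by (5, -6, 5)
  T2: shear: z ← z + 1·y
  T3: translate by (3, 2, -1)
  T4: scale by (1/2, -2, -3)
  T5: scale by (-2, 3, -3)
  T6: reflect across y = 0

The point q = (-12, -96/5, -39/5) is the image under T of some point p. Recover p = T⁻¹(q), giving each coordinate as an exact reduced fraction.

T1 = [1 0 0 5; 0 1 0 -6; 0 0 1 5; 0 0 0 1]
T2·T1 = [1 0 0 5; 0 1 0 -6; 0 1 1 -1; 0 0 0 1]
T3·…·T1 = [1 0 0 8; 0 1 0 -4; 0 1 1 -2; 0 0 0 1]
T4·…·T1 = [1/2 0 0 4; 0 -2 0 8; 0 -3 -3 6; 0 0 0 1]
T5·…·T1 = [-1 0 0 -8; 0 -6 0 24; 0 9 9 -18; 0 0 0 1]
T6·…·T1 = [-1 0 0 -8; 0 6 0 -24; 0 9 9 -18; 0 0 0 1]
det M = -54; M⁻¹ = [-1 0 0 -8; 0 1/6 0 4; 0 -1/6 1/9 -2; 0 0 0 1]
M⁻¹ · (-12, -96/5, -39/5)ᵀ = (4, 4/5, 1/3)ᵀ

p = (4, 4/5, 1/3)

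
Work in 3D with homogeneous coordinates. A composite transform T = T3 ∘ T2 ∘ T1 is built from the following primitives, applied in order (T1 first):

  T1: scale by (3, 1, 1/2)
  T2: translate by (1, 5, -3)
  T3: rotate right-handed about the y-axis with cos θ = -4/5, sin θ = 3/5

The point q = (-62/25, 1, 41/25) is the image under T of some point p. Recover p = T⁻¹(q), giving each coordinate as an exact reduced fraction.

T1 = [3 0 0 0; 0 1 0 0; 0 0 1/2 0; 0 0 0 1]
T2·T1 = [3 0 0 1; 0 1 0 5; 0 0 1/2 -3; 0 0 0 1]
T3·…·T1 = [-12/5 0 3/10 -13/5; 0 1 0 5; -9/5 0 -2/5 9/5; 0 0 0 1]
det M = 3/2; M⁻¹ = [-4/15 0 -1/5 -1/3; 0 1 0 -5; 6/5 0 -8/5 6; 0 0 0 1]
M⁻¹ · (-62/25, 1, 41/25)ᵀ = (0, -4, 2/5)ᵀ

p = (0, -4, 2/5)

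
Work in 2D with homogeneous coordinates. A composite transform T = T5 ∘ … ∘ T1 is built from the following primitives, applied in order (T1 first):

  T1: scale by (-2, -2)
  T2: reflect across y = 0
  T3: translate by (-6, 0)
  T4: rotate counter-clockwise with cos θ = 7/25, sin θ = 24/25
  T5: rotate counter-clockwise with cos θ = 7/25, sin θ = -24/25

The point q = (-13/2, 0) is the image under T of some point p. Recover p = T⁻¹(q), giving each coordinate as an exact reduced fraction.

p = (1/4, 0)

T1 = [-2 0 0; 0 -2 0; 0 0 1]
T2·T1 = [-2 0 0; 0 2 0; 0 0 1]
T3·…·T1 = [-2 0 -6; 0 2 0; 0 0 1]
T4·…·T1 = [-14/25 -48/25 -42/25; -48/25 14/25 -144/25; 0 0 1]
T5·…·T1 = [-2 0 -6; 0 2 0; 0 0 1]
det M = -4; M⁻¹ = [-1/2 0 -3; 0 1/2 0; 0 0 1]
M⁻¹ · (-13/2, 0)ᵀ = (1/4, 0)ᵀ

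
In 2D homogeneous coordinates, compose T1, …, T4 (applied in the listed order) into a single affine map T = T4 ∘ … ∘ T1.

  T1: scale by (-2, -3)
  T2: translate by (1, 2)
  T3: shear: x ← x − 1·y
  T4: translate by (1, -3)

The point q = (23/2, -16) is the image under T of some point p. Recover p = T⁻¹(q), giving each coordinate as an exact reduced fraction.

T1 = [-2 0 0; 0 -3 0; 0 0 1]
T2·T1 = [-2 0 1; 0 -3 2; 0 0 1]
T3·…·T1 = [-2 3 -1; 0 -3 2; 0 0 1]
T4·…·T1 = [-2 3 0; 0 -3 -1; 0 0 1]
det M = 6; M⁻¹ = [-1/2 -1/2 -1/2; 0 -1/3 -1/3; 0 0 1]
M⁻¹ · (23/2, -16)ᵀ = (7/4, 5)ᵀ

p = (7/4, 5)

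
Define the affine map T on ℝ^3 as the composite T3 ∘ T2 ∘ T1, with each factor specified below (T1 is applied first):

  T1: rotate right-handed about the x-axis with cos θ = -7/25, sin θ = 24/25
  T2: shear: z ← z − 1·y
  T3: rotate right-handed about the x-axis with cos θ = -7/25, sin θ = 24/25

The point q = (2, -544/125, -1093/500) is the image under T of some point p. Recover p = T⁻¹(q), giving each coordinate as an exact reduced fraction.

p = (2, 4, -1/4)

T1 = [1 0 0 0; 0 -7/25 -24/25 0; 0 24/25 -7/25 0; 0 0 0 1]
T2·T1 = [1 0 0 0; 0 -7/25 -24/25 0; 0 31/25 17/25 0; 0 0 0 1]
T3·…·T1 = [1 0 0 0; 0 -139/125 -48/125 0; 0 -77/125 -139/125 0; 0 0 0 1]
det M = 1; M⁻¹ = [1 0 0 0; 0 -139/125 48/125 0; 0 77/125 -139/125 0; 0 0 0 1]
M⁻¹ · (2, -544/125, -1093/500)ᵀ = (2, 4, -1/4)ᵀ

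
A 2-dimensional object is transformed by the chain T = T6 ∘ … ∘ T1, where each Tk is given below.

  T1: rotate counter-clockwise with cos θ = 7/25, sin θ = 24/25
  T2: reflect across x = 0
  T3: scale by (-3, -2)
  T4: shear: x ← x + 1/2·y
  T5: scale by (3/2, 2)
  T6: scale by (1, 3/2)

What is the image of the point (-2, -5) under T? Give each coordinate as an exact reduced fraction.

T1 rotate counter-clockwise with cos θ = 7/25, sin θ = 24/25: (-2, -5) → (106/25, -83/25)
T2 reflect across x = 0: (106/25, -83/25) → (-106/25, -83/25)
T3 scale by (-3, -2): (-106/25, -83/25) → (318/25, 166/25)
T4 shear: x ← x + 1/2·y: (318/25, 166/25) → (401/25, 166/25)
T5 scale by (3/2, 2): (401/25, 166/25) → (1203/50, 332/25)
T6 scale by (1, 3/2): (1203/50, 332/25) → (1203/50, 498/25)

T(p) = (1203/50, 498/25)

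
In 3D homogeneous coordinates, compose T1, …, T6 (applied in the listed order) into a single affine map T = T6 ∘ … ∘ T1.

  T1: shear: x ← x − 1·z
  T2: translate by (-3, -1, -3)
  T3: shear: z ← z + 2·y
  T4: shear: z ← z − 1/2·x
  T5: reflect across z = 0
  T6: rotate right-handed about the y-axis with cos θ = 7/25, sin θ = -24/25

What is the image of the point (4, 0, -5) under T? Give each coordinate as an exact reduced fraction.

T(p) = (-54/5, -1, 47/5)

T1 shear: x ← x − 1·z: (4, 0, -5) → (9, 0, -5)
T2 translate by (-3, -1, -3): (9, 0, -5) → (6, -1, -8)
T3 shear: z ← z + 2·y: (6, -1, -8) → (6, -1, -10)
T4 shear: z ← z − 1/2·x: (6, -1, -10) → (6, -1, -13)
T5 reflect across z = 0: (6, -1, -13) → (6, -1, 13)
T6 rotate right-handed about the y-axis with cos θ = 7/25, sin θ = -24/25: (6, -1, 13) → (-54/5, -1, 47/5)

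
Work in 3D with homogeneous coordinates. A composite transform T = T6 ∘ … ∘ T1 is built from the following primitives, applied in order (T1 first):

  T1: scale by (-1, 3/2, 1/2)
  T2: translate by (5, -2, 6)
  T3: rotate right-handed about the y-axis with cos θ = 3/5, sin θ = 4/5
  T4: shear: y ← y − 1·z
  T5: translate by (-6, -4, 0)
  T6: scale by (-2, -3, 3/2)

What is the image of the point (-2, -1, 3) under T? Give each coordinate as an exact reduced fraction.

T(p) = (-42/5, 96/5, -33/20)

T1 scale by (-1, 3/2, 1/2): (-2, -1, 3) → (2, -3/2, 3/2)
T2 translate by (5, -2, 6): (2, -3/2, 3/2) → (7, -7/2, 15/2)
T3 rotate right-handed about the y-axis with cos θ = 3/5, sin θ = 4/5: (7, -7/2, 15/2) → (51/5, -7/2, -11/10)
T4 shear: y ← y − 1·z: (51/5, -7/2, -11/10) → (51/5, -12/5, -11/10)
T5 translate by (-6, -4, 0): (51/5, -12/5, -11/10) → (21/5, -32/5, -11/10)
T6 scale by (-2, -3, 3/2): (21/5, -32/5, -11/10) → (-42/5, 96/5, -33/20)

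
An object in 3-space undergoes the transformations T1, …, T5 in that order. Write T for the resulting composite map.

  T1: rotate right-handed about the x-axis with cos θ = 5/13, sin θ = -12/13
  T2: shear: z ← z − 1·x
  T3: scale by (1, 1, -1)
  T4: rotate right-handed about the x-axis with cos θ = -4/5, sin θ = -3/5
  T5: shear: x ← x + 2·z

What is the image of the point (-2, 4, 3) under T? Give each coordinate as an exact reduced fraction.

T(p) = (-522/65, -203/65, -196/65)

T1 rotate right-handed about the x-axis with cos θ = 5/13, sin θ = -12/13: (-2, 4, 3) → (-2, 56/13, -33/13)
T2 shear: z ← z − 1·x: (-2, 56/13, -33/13) → (-2, 56/13, -7/13)
T3 scale by (1, 1, -1): (-2, 56/13, -7/13) → (-2, 56/13, 7/13)
T4 rotate right-handed about the x-axis with cos θ = -4/5, sin θ = -3/5: (-2, 56/13, 7/13) → (-2, -203/65, -196/65)
T5 shear: x ← x + 2·z: (-2, -203/65, -196/65) → (-522/65, -203/65, -196/65)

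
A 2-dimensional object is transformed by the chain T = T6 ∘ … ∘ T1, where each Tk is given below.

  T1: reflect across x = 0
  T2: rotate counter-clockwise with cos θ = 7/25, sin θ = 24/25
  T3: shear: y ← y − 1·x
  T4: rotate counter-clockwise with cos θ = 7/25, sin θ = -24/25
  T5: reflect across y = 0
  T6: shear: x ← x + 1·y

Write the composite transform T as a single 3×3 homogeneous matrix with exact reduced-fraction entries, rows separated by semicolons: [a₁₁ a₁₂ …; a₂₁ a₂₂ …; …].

T = [-506/625 -217/625 0; -49/625 -793/625 0; 0 0 1]

T1 = [-1 0 0; 0 1 0; 0 0 1]
T2·T1 = [-7/25 -24/25 0; -24/25 7/25 0; 0 0 1]
T3·…·T1 = [-7/25 -24/25 0; -17/25 31/25 0; 0 0 1]
T4·…·T1 = [-457/625 576/625 0; 49/625 793/625 0; 0 0 1]
T5·…·T1 = [-457/625 576/625 0; -49/625 -793/625 0; 0 0 1]
T6·…·T1 = [-506/625 -217/625 0; -49/625 -793/625 0; 0 0 1]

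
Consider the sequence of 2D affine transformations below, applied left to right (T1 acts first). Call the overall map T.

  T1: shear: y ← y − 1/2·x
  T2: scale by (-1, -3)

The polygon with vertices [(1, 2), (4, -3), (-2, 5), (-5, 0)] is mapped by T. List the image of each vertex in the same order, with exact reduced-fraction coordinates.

image vertices: (-1, -9/2), (-4, 15), (2, -18), (5, -15/2)

T1 shear: y ← y − 1/2·x: (1, 2) → (1, 3/2); (4, -3) → (4, -5); (-2, 5) → (-2, 6); (-5, 0) → (-5, 5/2)
T2 scale by (-1, -3): (1, 3/2) → (-1, -9/2); (4, -5) → (-4, 15); (-2, 6) → (2, -18); (-5, 5/2) → (5, -15/2)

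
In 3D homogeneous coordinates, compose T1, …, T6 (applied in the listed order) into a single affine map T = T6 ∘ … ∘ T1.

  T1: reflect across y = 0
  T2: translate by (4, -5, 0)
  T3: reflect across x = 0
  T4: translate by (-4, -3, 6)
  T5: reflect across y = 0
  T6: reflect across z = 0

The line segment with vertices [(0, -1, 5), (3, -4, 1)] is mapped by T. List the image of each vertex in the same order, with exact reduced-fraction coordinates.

T1 reflect across y = 0: (0, -1, 5) → (0, 1, 5); (3, -4, 1) → (3, 4, 1)
T2 translate by (4, -5, 0): (0, 1, 5) → (4, -4, 5); (3, 4, 1) → (7, -1, 1)
T3 reflect across x = 0: (4, -4, 5) → (-4, -4, 5); (7, -1, 1) → (-7, -1, 1)
T4 translate by (-4, -3, 6): (-4, -4, 5) → (-8, -7, 11); (-7, -1, 1) → (-11, -4, 7)
T5 reflect across y = 0: (-8, -7, 11) → (-8, 7, 11); (-11, -4, 7) → (-11, 4, 7)
T6 reflect across z = 0: (-8, 7, 11) → (-8, 7, -11); (-11, 4, 7) → (-11, 4, -7)

image vertices: (-8, 7, -11), (-11, 4, -7)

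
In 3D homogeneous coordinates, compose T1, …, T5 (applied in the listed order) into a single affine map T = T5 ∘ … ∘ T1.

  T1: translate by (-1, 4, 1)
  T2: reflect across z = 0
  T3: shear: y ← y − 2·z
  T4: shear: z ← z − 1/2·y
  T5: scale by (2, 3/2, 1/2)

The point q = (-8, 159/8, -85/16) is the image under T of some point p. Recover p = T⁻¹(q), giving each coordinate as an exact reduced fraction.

T1 = [1 0 0 -1; 0 1 0 4; 0 0 1 1; 0 0 0 1]
T2·T1 = [1 0 0 -1; 0 1 0 4; 0 0 -1 -1; 0 0 0 1]
T3·…·T1 = [1 0 0 -1; 0 1 2 6; 0 0 -1 -1; 0 0 0 1]
T4·…·T1 = [1 0 0 -1; 0 1 2 6; 0 -1/2 -2 -4; 0 0 0 1]
T5·…·T1 = [2 0 0 -2; 0 3/2 3 9; 0 -1/4 -1 -2; 0 0 0 1]
det M = -3/2; M⁻¹ = [1/2 0 0 1; 0 4/3 4 -4; 0 -1/3 -2 -1; 0 0 0 1]
M⁻¹ · (-8, 159/8, -85/16)ᵀ = (-3, 5/4, 3)ᵀ

p = (-3, 5/4, 3)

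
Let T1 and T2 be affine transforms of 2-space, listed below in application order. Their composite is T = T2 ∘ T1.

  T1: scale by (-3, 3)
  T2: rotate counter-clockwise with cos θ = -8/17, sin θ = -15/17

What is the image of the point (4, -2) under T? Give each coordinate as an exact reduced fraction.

T1 scale by (-3, 3): (4, -2) → (-12, -6)
T2 rotate counter-clockwise with cos θ = -8/17, sin θ = -15/17: (-12, -6) → (6/17, 228/17)

T(p) = (6/17, 228/17)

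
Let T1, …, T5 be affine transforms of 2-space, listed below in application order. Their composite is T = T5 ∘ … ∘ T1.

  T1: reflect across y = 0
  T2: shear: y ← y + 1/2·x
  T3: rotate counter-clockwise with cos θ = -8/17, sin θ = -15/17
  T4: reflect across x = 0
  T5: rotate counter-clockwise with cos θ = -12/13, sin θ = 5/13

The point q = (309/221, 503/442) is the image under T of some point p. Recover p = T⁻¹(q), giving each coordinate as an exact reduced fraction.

T1 = [1 0 0; 0 -1 0; 0 0 1]
T2·T1 = [1 0 0; 1/2 -1 0; 0 0 1]
T3·…·T1 = [-1/34 -15/17 0; -19/17 8/17 0; 0 0 1]
T4·…·T1 = [1/34 15/17 0; -19/17 8/17 0; 0 0 1]
T5·…·T1 = [89/221 -220/221 0; 461/442 -21/221 0; 0 0 1]
det M = 1; M⁻¹ = [-21/221 220/221 0; -461/442 89/221 0; 0 0 1]
M⁻¹ · (309/221, 503/442)ᵀ = (1, -1)ᵀ

p = (1, -1)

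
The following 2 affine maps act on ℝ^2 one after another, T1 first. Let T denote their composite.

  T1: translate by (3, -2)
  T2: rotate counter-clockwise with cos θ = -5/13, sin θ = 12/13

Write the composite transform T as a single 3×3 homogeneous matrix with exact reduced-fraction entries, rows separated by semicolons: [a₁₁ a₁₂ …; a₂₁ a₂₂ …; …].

T = [-5/13 -12/13 9/13; 12/13 -5/13 46/13; 0 0 1]

T1 = [1 0 3; 0 1 -2; 0 0 1]
T2·T1 = [-5/13 -12/13 9/13; 12/13 -5/13 46/13; 0 0 1]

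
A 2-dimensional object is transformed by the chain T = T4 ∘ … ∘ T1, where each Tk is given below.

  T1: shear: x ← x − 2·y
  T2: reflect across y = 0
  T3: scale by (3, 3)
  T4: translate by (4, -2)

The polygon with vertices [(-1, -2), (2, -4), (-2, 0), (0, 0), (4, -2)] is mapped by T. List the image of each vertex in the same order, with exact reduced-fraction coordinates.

T1 shear: x ← x − 2·y: (-1, -2) → (3, -2); (2, -4) → (10, -4); (-2, 0) → (-2, 0); (0, 0) → (0, 0); (4, -2) → (8, -2)
T2 reflect across y = 0: (3, -2) → (3, 2); (10, -4) → (10, 4); (-2, 0) → (-2, 0); (0, 0) → (0, 0); (8, -2) → (8, 2)
T3 scale by (3, 3): (3, 2) → (9, 6); (10, 4) → (30, 12); (-2, 0) → (-6, 0); (0, 0) → (0, 0); (8, 2) → (24, 6)
T4 translate by (4, -2): (9, 6) → (13, 4); (30, 12) → (34, 10); (-6, 0) → (-2, -2); (0, 0) → (4, -2); (24, 6) → (28, 4)

image vertices: (13, 4), (34, 10), (-2, -2), (4, -2), (28, 4)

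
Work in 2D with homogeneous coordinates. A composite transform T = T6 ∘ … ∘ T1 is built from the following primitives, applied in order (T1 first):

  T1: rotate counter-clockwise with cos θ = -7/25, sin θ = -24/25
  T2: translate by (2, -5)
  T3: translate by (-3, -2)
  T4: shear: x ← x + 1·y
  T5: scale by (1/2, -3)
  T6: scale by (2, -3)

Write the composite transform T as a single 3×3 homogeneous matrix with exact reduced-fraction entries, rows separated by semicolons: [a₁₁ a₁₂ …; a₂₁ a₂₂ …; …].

T1 = [-7/25 24/25 0; -24/25 -7/25 0; 0 0 1]
T2·T1 = [-7/25 24/25 2; -24/25 -7/25 -5; 0 0 1]
T3·…·T1 = [-7/25 24/25 -1; -24/25 -7/25 -7; 0 0 1]
T4·…·T1 = [-31/25 17/25 -8; -24/25 -7/25 -7; 0 0 1]
T5·…·T1 = [-31/50 17/50 -4; 72/25 21/25 21; 0 0 1]
T6·…·T1 = [-31/25 17/25 -8; -216/25 -63/25 -63; 0 0 1]

T = [-31/25 17/25 -8; -216/25 -63/25 -63; 0 0 1]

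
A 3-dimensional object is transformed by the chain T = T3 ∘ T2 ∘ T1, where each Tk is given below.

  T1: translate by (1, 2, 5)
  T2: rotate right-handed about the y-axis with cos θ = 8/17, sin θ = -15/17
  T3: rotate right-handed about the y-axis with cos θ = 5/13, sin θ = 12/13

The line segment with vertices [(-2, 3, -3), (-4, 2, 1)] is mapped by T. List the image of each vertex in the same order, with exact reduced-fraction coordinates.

image vertices: (-178/221, 5, 461/221), (-534/221, 4, 1383/221)

T1 translate by (1, 2, 5): (-2, 3, -3) → (-1, 5, 2); (-4, 2, 1) → (-3, 4, 6)
T2 rotate right-handed about the y-axis with cos θ = 8/17, sin θ = -15/17: (-1, 5, 2) → (-38/17, 5, 1/17); (-3, 4, 6) → (-114/17, 4, 3/17)
T3 rotate right-handed about the y-axis with cos θ = 5/13, sin θ = 12/13: (-38/17, 5, 1/17) → (-178/221, 5, 461/221); (-114/17, 4, 3/17) → (-534/221, 4, 1383/221)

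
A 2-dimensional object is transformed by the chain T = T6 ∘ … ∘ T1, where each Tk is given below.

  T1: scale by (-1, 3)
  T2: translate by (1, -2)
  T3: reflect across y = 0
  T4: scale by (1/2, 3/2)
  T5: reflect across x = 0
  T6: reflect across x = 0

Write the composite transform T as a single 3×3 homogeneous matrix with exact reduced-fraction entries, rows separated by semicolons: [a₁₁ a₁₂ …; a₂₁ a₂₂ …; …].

T = [-1/2 0 1/2; 0 -9/2 3; 0 0 1]

T1 = [-1 0 0; 0 3 0; 0 0 1]
T2·T1 = [-1 0 1; 0 3 -2; 0 0 1]
T3·…·T1 = [-1 0 1; 0 -3 2; 0 0 1]
T4·…·T1 = [-1/2 0 1/2; 0 -9/2 3; 0 0 1]
T5·…·T1 = [1/2 0 -1/2; 0 -9/2 3; 0 0 1]
T6·…·T1 = [-1/2 0 1/2; 0 -9/2 3; 0 0 1]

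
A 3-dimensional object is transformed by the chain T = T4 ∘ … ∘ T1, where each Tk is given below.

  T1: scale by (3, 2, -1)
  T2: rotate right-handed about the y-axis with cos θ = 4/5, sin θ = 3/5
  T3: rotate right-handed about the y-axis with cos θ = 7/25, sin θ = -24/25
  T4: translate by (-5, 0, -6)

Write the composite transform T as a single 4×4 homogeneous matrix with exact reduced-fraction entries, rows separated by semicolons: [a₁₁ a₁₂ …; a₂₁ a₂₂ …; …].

T1 = [3 0 0 0; 0 2 0 0; 0 0 -1 0; 0 0 0 1]
T2·T1 = [12/5 0 -3/5 0; 0 2 0 0; -9/5 0 -4/5 0; 0 0 0 1]
T3·…·T1 = [12/5 0 3/5 0; 0 2 0 0; 9/5 0 -4/5 0; 0 0 0 1]
T4·…·T1 = [12/5 0 3/5 -5; 0 2 0 0; 9/5 0 -4/5 -6; 0 0 0 1]

T = [12/5 0 3/5 -5; 0 2 0 0; 9/5 0 -4/5 -6; 0 0 0 1]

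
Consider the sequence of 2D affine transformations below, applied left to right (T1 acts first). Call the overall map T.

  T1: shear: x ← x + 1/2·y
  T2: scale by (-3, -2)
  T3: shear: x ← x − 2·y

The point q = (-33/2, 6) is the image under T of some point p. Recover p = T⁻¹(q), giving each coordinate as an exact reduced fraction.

p = (3, -3)

T1 = [1 1/2 0; 0 1 0; 0 0 1]
T2·T1 = [-3 -3/2 0; 0 -2 0; 0 0 1]
T3·…·T1 = [-3 5/2 0; 0 -2 0; 0 0 1]
det M = 6; M⁻¹ = [-1/3 -5/12 0; 0 -1/2 0; 0 0 1]
M⁻¹ · (-33/2, 6)ᵀ = (3, -3)ᵀ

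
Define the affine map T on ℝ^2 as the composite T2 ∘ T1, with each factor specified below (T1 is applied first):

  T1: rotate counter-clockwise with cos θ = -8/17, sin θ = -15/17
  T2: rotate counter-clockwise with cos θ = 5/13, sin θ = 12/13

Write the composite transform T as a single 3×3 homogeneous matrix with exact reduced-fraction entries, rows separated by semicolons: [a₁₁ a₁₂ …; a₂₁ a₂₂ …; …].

T1 = [-8/17 15/17 0; -15/17 -8/17 0; 0 0 1]
T2·T1 = [140/221 171/221 0; -171/221 140/221 0; 0 0 1]

T = [140/221 171/221 0; -171/221 140/221 0; 0 0 1]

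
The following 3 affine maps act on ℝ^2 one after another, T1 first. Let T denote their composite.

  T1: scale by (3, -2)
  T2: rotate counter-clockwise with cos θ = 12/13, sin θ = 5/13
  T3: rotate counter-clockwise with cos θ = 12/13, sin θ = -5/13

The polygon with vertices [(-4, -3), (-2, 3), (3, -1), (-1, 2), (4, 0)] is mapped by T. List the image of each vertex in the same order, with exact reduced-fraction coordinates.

image vertices: (-12, 6), (-6, -6), (9, 2), (-3, -4), (12, 0)

T1 scale by (3, -2): (-4, -3) → (-12, 6); (-2, 3) → (-6, -6); (3, -1) → (9, 2); (-1, 2) → (-3, -4); (4, 0) → (12, 0)
T2 rotate counter-clockwise with cos θ = 12/13, sin θ = 5/13: (-12, 6) → (-174/13, 12/13); (-6, -6) → (-42/13, -102/13); (9, 2) → (98/13, 69/13); (-3, -4) → (-16/13, -63/13); (12, 0) → (144/13, 60/13)
T3 rotate counter-clockwise with cos θ = 12/13, sin θ = -5/13: (-174/13, 12/13) → (-12, 6); (-42/13, -102/13) → (-6, -6); (98/13, 69/13) → (9, 2); (-16/13, -63/13) → (-3, -4); (144/13, 60/13) → (12, 0)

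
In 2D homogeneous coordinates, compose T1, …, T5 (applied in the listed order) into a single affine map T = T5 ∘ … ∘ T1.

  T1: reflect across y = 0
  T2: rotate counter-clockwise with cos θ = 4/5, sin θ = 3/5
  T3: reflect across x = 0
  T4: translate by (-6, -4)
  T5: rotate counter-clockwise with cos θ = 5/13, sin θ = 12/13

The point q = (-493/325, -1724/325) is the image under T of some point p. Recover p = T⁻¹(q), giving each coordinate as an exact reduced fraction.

T1 = [1 0 0; 0 -1 0; 0 0 1]
T2·T1 = [4/5 3/5 0; 3/5 -4/5 0; 0 0 1]
T3·…·T1 = [-4/5 -3/5 0; 3/5 -4/5 0; 0 0 1]
T4·…·T1 = [-4/5 -3/5 -6; 3/5 -4/5 -4; 0 0 1]
T5·…·T1 = [-56/65 33/65 18/13; -33/65 -56/65 -92/13; 0 0 1]
det M = 1; M⁻¹ = [-56/65 -33/65 -12/5; 33/65 -56/65 -34/5; 0 0 1]
M⁻¹ · (-493/325, -1724/325)ᵀ = (8/5, -3)ᵀ

p = (8/5, -3)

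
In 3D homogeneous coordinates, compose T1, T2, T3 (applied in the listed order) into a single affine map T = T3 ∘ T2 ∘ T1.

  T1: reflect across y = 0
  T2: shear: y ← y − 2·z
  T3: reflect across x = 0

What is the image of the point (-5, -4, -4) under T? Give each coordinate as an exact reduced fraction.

T1 reflect across y = 0: (-5, -4, -4) → (-5, 4, -4)
T2 shear: y ← y − 2·z: (-5, 4, -4) → (-5, 12, -4)
T3 reflect across x = 0: (-5, 12, -4) → (5, 12, -4)

T(p) = (5, 12, -4)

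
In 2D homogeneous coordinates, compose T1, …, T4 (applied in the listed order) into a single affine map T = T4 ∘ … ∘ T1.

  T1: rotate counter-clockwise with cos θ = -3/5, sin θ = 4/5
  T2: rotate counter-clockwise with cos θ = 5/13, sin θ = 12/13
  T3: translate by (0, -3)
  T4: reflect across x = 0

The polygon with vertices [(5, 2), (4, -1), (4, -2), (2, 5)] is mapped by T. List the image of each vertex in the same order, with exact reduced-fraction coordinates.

image vertices: (283/65, -401/65), (268/65, -196/65), (284/65, -133/65), (46/65, -542/65)

T1 rotate counter-clockwise with cos θ = -3/5, sin θ = 4/5: (5, 2) → (-23/5, 14/5); (4, -1) → (-8/5, 19/5); (4, -2) → (-4/5, 22/5); (2, 5) → (-26/5, -7/5)
T2 rotate counter-clockwise with cos θ = 5/13, sin θ = 12/13: (-23/5, 14/5) → (-283/65, -206/65); (-8/5, 19/5) → (-268/65, -1/65); (-4/5, 22/5) → (-284/65, 62/65); (-26/5, -7/5) → (-46/65, -347/65)
T3 translate by (0, -3): (-283/65, -206/65) → (-283/65, -401/65); (-268/65, -1/65) → (-268/65, -196/65); (-284/65, 62/65) → (-284/65, -133/65); (-46/65, -347/65) → (-46/65, -542/65)
T4 reflect across x = 0: (-283/65, -401/65) → (283/65, -401/65); (-268/65, -196/65) → (268/65, -196/65); (-284/65, -133/65) → (284/65, -133/65); (-46/65, -542/65) → (46/65, -542/65)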